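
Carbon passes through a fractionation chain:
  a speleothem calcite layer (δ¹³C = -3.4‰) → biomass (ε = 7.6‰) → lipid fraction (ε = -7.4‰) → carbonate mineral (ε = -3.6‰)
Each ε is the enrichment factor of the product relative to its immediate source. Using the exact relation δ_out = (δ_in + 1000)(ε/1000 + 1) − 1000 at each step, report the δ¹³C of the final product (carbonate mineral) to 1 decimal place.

step 1: δ = (-3.40 + 1000)·(7.6/1000 + 1) − 1000 = 4.17‰
step 2: δ = (4.17 + 1000)·(-7.4/1000 + 1) − 1000 = -3.26‰
step 3: δ = (-3.26 + 1000)·(-3.6/1000 + 1) − 1000 = -6.85‰

-6.8‰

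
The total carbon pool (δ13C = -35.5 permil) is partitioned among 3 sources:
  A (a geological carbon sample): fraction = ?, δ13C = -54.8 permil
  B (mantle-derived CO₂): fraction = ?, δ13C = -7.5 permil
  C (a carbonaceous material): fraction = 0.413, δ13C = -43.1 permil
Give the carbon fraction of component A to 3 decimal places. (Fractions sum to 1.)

0.281

Let f_A and f_B be the unknown fractions; fractions sum to 1 so f_A + f_B = 0.587.
Mass balance: Σ fᵢ·δᵢ = δ_bulk ⇒ f_A·(-54.8) + f_B·(-7.5) = -35.5 − (-17.800) = -17.700
Substitute f_B = 0.587 − f_A:
f_A·(-54.8 − -7.5) = -17.700 − 0.587×(-7.5) = -13.297
f_A = -13.297 / -47.3 = 0.2811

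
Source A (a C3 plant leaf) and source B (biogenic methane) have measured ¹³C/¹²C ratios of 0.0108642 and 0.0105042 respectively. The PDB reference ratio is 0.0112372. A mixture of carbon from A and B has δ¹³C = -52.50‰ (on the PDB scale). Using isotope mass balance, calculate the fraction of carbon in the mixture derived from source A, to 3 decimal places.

0.397

δ_A = (0.0108642/0.0112372 − 1)×1000 = (0.966807 − 1)×1000 = -33.193‰
δ_B = (0.0105042/0.0112372 − 1)×1000 = (0.934770 − 1)×1000 = -65.230‰
f_A = (δ_mix − δ_B)/(δ_A − δ_B) = (-52.50 − (-65.230))/(-33.193 − (-65.230))
f_A = 12.730 / 32.036 = 0.3974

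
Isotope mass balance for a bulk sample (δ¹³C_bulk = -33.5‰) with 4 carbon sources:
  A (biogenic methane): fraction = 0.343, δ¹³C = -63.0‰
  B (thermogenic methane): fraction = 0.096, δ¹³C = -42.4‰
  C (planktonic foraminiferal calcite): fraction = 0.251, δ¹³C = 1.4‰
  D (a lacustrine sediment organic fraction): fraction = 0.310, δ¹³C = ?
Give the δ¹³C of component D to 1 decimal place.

Isotope mass balance: δ_bulk = Σ fᵢ·δᵢ.
-33.5 = 0.343×(-63.0) + 0.096×(-42.4) + 0.251×(1.4) + 0.310×δ_D
0.310·δ_D = -33.5 − (-25.328) = -8.172
δ_D = -8.172 / 0.310 = -26.36‰

-26.4‰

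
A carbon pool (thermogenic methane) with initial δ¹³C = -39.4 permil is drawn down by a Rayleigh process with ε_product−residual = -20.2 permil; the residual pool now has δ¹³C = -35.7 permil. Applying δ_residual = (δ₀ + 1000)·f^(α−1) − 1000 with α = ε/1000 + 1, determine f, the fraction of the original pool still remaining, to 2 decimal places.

α − 1 = ε/1000 = -0.0202
(δ_res + 1000)/(δ₀ + 1000) = (-35.7 + 1000)/(-39.4 + 1000) = 964.3/960.6 = 1.003852
f = 1.003852^(1/-0.0202) = exp(ln(1.003852)/-0.0202) = exp(0.00384/-0.0202)
f = exp(-0.1903) = 0.8267

0.83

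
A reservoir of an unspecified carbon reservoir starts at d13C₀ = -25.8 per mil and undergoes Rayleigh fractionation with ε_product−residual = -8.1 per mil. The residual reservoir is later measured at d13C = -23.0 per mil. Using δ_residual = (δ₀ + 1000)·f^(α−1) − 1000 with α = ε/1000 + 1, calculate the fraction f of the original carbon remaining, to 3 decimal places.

α − 1 = ε/1000 = -0.0081
(δ_res + 1000)/(δ₀ + 1000) = (-23.0 + 1000)/(-25.8 + 1000) = 977.0/974.2 = 1.002874
f = 1.002874^(1/-0.0081) = exp(ln(1.002874)/-0.0081) = exp(0.00287/-0.0081)
f = exp(-0.3543) = 0.7016

0.702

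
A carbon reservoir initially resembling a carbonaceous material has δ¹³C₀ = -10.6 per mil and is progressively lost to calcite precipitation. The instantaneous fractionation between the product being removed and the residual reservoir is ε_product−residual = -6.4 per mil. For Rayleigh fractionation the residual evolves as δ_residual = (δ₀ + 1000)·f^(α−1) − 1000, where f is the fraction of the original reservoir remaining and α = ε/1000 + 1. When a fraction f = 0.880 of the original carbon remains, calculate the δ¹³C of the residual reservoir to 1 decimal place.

Rayleigh residual: δ_res = (δ₀ + 1000)·f^(α−1) − 1000
α = ε/1000 + 1 = 0.99360, so α − 1 = -0.00640
f^(α−1) = 0.880^(-0.00640) = 1.000818
δ_res = (-10.6 + 1000) × 1.000818 − 1000 = 990.210 − 1000 = -9.79 per mil

-9.8 per mil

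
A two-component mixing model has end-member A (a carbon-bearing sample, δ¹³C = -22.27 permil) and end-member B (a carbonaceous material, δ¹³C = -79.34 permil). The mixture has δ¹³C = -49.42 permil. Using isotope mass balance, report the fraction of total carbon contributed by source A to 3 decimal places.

0.524

δ_mix = f_A·δ_A + (1 − f_A)·δ_B  ⇒  f_A = (δ_mix − δ_B)/(δ_A − δ_B)
f_A = (-49.42 − (-79.34)) / (-22.27 − (-79.34))
f_A = 29.92 / 57.07 = 0.5243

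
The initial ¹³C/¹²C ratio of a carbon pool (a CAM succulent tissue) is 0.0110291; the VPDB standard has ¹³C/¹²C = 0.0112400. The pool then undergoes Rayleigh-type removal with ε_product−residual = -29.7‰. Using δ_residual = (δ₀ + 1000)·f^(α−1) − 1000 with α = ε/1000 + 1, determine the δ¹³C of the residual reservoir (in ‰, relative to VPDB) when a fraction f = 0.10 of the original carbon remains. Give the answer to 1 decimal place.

δ₀ = (0.0110291/0.0112400 − 1)×1000 = (0.981237 − 1)×1000 = -18.763‰
α − 1 = ε/1000 = -0.0297
f^(α−1) = 0.10^(-0.0297) = 1.070779
δ_res = (-18.763 + 1000) × 1.070779 − 1000 = 1050.688 − 1000 = 50.69‰

50.7‰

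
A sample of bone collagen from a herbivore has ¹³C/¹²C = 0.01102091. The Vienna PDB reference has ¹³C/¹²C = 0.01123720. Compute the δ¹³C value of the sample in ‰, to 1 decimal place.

-19.2‰

δ¹³C = (R_sample / R_standard − 1) × 1000
R_sample / R_standard = 0.01102091 / 0.01123720 = 0.980752
δ¹³C = (0.980752 − 1) × 1000 = -19.25‰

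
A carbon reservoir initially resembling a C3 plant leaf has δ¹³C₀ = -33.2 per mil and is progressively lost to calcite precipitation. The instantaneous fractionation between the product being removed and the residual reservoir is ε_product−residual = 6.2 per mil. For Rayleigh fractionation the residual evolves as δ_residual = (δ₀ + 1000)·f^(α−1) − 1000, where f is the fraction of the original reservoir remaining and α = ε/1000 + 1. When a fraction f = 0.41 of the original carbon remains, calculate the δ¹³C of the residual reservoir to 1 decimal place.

Rayleigh residual: δ_res = (δ₀ + 1000)·f^(α−1) − 1000
α = ε/1000 + 1 = 1.00620, so α − 1 = 0.00620
f^(α−1) = 0.41^(0.00620) = 0.994487
δ_res = (-33.2 + 1000) × 0.994487 − 1000 = 961.470 − 1000 = -38.53 per mil

-38.5 per mil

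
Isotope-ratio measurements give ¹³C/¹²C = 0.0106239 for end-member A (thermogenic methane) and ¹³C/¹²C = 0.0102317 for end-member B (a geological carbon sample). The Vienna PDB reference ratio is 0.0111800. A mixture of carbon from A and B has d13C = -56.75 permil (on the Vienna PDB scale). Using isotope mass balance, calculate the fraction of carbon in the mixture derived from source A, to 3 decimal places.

0.800

δ_A = (0.0106239/0.0111800 − 1)×1000 = (0.950259 − 1)×1000 = -49.741 permil
δ_B = (0.0102317/0.0111800 − 1)×1000 = (0.915179 − 1)×1000 = -84.821 permil
f_A = (δ_mix − δ_B)/(δ_A − δ_B) = (-56.75 − (-84.821))/(-49.741 − (-84.821))
f_A = 28.071 / 35.081 = 0.8002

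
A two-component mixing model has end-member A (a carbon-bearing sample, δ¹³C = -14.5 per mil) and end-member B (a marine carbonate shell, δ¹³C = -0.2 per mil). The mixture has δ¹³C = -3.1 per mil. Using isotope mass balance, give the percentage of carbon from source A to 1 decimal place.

20.3%

δ_mix = f_A·δ_A + (1 − f_A)·δ_B  ⇒  f_A = (δ_mix − δ_B)/(δ_A − δ_B)
f_A = (-3.1 − (-0.2)) / (-14.5 − (-0.2))
f_A = -2.9 / -14.3 = 0.2028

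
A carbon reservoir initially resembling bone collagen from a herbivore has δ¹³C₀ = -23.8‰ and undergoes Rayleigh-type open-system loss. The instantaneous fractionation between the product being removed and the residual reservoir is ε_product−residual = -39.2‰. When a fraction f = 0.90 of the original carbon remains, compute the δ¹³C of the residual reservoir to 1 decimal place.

-19.8‰

Rayleigh residual: δ_res = (δ₀ + 1000)·f^(α−1) − 1000
α = ε/1000 + 1 = 0.96080, so α − 1 = -0.03920
f^(α−1) = 0.90^(-0.03920) = 1.004139
δ_res = (-23.8 + 1000) × 1.004139 − 1000 = 980.240 − 1000 = -19.76‰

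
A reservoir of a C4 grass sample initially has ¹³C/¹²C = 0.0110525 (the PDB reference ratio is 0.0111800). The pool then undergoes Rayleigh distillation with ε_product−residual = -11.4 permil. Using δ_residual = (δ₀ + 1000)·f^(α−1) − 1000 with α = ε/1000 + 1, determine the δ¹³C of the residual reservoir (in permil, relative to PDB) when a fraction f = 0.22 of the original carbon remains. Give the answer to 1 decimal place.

5.8 permil

δ₀ = (0.0110525/0.0111800 − 1)×1000 = (0.988596 − 1)×1000 = -11.404 permil
α − 1 = ε/1000 = -0.0114
f^(α−1) = 0.22^(-0.0114) = 1.017411
δ_res = (-11.404 + 1000) × 1.017411 − 1000 = 1005.808 − 1000 = 5.81 permil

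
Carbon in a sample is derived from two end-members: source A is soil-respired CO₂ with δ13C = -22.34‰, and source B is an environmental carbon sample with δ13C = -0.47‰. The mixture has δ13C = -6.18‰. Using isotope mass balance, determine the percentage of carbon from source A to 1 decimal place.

26.1%

δ_mix = f_A·δ_A + (1 − f_A)·δ_B  ⇒  f_A = (δ_mix − δ_B)/(δ_A − δ_B)
f_A = (-6.18 − (-0.47)) / (-22.34 − (-0.47))
f_A = -5.71 / -21.87 = 0.2611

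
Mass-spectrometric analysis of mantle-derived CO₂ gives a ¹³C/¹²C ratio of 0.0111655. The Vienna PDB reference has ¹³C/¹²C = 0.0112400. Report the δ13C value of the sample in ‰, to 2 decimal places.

-6.63‰

δ13C = (R_sample / R_standard − 1) × 1000
R_sample / R_standard = 0.0111655 / 0.0112400 = 0.993372
δ13C = (0.993372 − 1) × 1000 = -6.628‰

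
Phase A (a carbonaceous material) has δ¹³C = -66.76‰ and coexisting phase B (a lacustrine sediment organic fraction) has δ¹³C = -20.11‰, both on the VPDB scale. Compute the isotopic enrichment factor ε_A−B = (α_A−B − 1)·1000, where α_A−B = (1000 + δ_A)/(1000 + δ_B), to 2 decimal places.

-47.61‰

α_A−B = (1000 + -66.76) / (1000 + -20.11) = 933.24 / 979.89 = 0.952393
ε_A−B = (0.952393 − 1) × 1000 = -47.607‰
(The approximation ε ≈ δ_A − δ_B would give -46.65‰.)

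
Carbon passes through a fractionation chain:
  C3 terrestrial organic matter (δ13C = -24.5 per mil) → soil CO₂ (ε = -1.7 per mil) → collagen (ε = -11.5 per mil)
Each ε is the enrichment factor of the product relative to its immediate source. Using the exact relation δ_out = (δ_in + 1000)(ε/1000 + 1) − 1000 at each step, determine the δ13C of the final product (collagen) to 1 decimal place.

step 1: δ = (-24.50 + 1000)·(-1.7/1000 + 1) − 1000 = -26.16 per mil
step 2: δ = (-26.16 + 1000)·(-11.5/1000 + 1) − 1000 = -37.36 per mil

-37.4 per mil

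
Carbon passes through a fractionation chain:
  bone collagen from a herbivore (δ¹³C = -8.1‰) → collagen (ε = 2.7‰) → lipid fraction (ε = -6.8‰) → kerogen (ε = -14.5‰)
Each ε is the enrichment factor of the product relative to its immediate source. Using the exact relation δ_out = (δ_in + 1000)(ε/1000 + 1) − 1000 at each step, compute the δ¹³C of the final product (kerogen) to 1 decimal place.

-26.5‰

step 1: δ = (-8.10 + 1000)·(2.7/1000 + 1) − 1000 = -5.42‰
step 2: δ = (-5.42 + 1000)·(-6.8/1000 + 1) − 1000 = -12.19‰
step 3: δ = (-12.19 + 1000)·(-14.5/1000 + 1) − 1000 = -26.51‰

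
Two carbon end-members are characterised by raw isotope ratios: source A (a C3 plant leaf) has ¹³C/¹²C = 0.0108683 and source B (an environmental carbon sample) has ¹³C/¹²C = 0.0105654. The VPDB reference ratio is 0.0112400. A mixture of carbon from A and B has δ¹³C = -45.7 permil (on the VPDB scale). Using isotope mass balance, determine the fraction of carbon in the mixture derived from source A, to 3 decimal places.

0.531

δ_A = (0.0108683/0.0112400 − 1)×1000 = (0.966931 − 1)×1000 = -33.069 permil
δ_B = (0.0105654/0.0112400 − 1)×1000 = (0.939982 − 1)×1000 = -60.018 permil
f_A = (δ_mix − δ_B)/(δ_A − δ_B) = (-45.7 − (-60.018))/(-33.069 − (-60.018))
f_A = 14.318 / 26.948 = 0.5313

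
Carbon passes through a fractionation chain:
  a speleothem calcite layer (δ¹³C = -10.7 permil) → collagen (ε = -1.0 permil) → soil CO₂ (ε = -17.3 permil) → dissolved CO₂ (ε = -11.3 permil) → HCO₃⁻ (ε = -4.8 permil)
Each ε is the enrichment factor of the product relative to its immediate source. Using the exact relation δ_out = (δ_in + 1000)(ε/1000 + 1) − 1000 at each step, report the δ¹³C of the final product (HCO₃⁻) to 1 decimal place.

-44.4 permil

step 1: δ = (-10.70 + 1000)·(-1.0/1000 + 1) − 1000 = -11.69 permil
step 2: δ = (-11.69 + 1000)·(-17.3/1000 + 1) − 1000 = -28.79 permil
step 3: δ = (-28.79 + 1000)·(-11.3/1000 + 1) − 1000 = -39.76 permil
step 4: δ = (-39.76 + 1000)·(-4.8/1000 + 1) − 1000 = -44.37 permil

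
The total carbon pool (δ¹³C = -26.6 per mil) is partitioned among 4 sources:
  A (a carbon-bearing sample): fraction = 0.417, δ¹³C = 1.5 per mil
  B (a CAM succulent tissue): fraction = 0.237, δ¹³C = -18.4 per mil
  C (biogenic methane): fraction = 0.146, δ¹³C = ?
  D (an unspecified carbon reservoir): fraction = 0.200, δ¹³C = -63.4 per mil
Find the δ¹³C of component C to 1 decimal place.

-69.8 per mil

Isotope mass balance: δ_bulk = Σ fᵢ·δᵢ.
-26.6 = 0.417×(1.5) + 0.237×(-18.4) + 0.146×δ_C + 0.200×(-63.4)
0.146·δ_C = -26.6 − (-16.415) = -10.185
δ_C = -10.185 / 0.146 = -69.76 per mil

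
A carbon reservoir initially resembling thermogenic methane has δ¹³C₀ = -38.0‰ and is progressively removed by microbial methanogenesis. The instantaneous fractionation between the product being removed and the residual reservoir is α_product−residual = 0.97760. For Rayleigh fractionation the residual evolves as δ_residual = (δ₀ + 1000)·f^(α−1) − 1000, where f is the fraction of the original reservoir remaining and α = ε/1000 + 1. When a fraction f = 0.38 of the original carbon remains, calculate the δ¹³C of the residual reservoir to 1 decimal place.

Rayleigh residual: δ_res = (δ₀ + 1000)·f^(α−1) − 1000
α − 1 = -0.02240
f^(α−1) = 0.38^(-0.02240) = 1.021910
δ_res = (-38.0 + 1000) × 1.021910 − 1000 = 983.078 − 1000 = -16.92‰

-16.9‰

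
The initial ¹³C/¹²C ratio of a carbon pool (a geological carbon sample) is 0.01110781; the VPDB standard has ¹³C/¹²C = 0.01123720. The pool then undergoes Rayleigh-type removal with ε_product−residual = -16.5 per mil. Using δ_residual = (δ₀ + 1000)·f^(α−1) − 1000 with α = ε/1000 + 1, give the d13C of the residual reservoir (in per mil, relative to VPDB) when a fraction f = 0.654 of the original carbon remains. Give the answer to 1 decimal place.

-4.6 per mil

δ₀ = (0.01110781/0.01123720 − 1)×1000 = (0.988486 − 1)×1000 = -11.514 per mil
α − 1 = ε/1000 = -0.0165
f^(α−1) = 0.654^(-0.0165) = 1.007031
δ_res = (-11.514 + 1000) × 1.007031 − 1000 = 995.436 − 1000 = -4.56 per mil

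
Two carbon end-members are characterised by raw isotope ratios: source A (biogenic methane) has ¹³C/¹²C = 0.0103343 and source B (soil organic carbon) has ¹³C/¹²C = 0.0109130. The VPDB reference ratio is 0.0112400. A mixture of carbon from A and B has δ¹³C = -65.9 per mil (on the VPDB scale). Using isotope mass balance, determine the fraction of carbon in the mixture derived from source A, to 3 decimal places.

0.715

δ_A = (0.0103343/0.0112400 − 1)×1000 = (0.919422 − 1)×1000 = -80.578 per mil
δ_B = (0.0109130/0.0112400 − 1)×1000 = (0.970907 − 1)×1000 = -29.093 per mil
f_A = (δ_mix − δ_B)/(δ_A − δ_B) = (-65.9 − (-29.093))/(-80.578 − (-29.093))
f_A = -36.807 / -51.486 = 0.7149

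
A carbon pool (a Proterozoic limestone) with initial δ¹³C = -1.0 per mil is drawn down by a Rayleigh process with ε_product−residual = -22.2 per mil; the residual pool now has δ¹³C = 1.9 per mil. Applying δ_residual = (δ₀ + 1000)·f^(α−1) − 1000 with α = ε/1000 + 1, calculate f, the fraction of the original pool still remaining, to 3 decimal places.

α − 1 = ε/1000 = -0.0222
(δ_res + 1000)/(δ₀ + 1000) = (1.9 + 1000)/(-1.0 + 1000) = 1001.9/999.0 = 1.002903
f = 1.002903^(1/-0.0222) = exp(ln(1.002903)/-0.0222) = exp(0.00290/-0.0222)
f = exp(-0.1306) = 0.8776

0.878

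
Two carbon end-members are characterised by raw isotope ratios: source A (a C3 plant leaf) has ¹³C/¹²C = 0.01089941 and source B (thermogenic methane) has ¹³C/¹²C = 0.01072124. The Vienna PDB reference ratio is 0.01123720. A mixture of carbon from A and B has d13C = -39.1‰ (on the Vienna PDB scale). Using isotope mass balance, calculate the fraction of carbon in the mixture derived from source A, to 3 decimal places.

0.430

δ_A = (0.01089941/0.01123720 − 1)×1000 = (0.969940 − 1)×1000 = -30.060‰
δ_B = (0.01072124/0.01123720 − 1)×1000 = (0.954085 − 1)×1000 = -45.915‰
f_A = (δ_mix − δ_B)/(δ_A − δ_B) = (-39.1 − (-45.915))/(-30.060 − (-45.915))
f_A = 6.815 / 15.855 = 0.4298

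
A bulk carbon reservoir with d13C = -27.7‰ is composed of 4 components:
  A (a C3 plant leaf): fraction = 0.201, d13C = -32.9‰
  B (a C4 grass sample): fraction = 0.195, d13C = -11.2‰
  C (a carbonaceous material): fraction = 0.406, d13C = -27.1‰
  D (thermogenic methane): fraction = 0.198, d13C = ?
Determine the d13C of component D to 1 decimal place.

Isotope mass balance: δ_bulk = Σ fᵢ·δᵢ.
-27.7 = 0.201×(-32.9) + 0.195×(-11.2) + 0.406×(-27.1) + 0.198×δ_D
0.198·δ_D = -27.7 − (-19.800) = -7.900
δ_D = -7.900 / 0.198 = -39.90‰

-39.9‰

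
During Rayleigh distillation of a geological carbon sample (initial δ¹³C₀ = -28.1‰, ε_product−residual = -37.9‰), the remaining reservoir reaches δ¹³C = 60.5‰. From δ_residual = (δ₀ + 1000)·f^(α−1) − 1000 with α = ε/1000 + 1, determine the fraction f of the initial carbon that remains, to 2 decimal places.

0.10

α − 1 = ε/1000 = -0.0379
(δ_res + 1000)/(δ₀ + 1000) = (60.5 + 1000)/(-28.1 + 1000) = 1060.5/971.9 = 1.091162
f = 1.091162^(1/-0.0379) = exp(ln(1.091162)/-0.0379) = exp(0.08724/-0.0379)
f = exp(-2.3019) = 0.1001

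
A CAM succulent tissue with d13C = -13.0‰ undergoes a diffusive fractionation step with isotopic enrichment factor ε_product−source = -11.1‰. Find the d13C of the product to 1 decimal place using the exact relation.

To first order, δ_product ≈ δ_source + ε = -24.1‰.
Exactly, δ_product = (δ_source + 1000)·(ε/1000 + 1) − 1000.
δ_product = (-13.0 + 1000) × (-11.1/1000 + 1) − 1000
δ_product = -23.96‰

-24.0‰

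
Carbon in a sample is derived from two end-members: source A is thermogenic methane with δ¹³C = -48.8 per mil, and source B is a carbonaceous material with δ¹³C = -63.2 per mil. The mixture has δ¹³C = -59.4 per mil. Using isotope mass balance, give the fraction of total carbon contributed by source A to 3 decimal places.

0.264

δ_mix = f_A·δ_A + (1 − f_A)·δ_B  ⇒  f_A = (δ_mix − δ_B)/(δ_A − δ_B)
f_A = (-59.4 − (-63.2)) / (-48.8 − (-63.2))
f_A = 3.8 / 14.4 = 0.2639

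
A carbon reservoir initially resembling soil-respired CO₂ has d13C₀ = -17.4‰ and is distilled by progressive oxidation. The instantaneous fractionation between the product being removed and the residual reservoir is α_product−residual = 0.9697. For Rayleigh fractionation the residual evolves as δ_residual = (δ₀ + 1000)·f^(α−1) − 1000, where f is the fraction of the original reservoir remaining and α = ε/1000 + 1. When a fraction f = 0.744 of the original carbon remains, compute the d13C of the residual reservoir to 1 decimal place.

Rayleigh residual: δ_res = (δ₀ + 1000)·f^(α−1) − 1000
α − 1 = -0.03030
f^(α−1) = 0.744^(-0.03030) = 1.009000
δ_res = (-17.4 + 1000) × 1.009000 − 1000 = 991.444 − 1000 = -8.56‰

-8.6‰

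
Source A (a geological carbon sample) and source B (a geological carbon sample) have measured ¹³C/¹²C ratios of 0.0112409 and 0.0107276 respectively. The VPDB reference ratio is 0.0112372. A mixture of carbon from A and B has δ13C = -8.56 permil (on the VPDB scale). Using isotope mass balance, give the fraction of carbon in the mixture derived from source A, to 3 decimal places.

0.805

δ_A = (0.0112409/0.0112372 − 1)×1000 = (1.000329 − 1)×1000 = 0.329 permil
δ_B = (0.0107276/0.0112372 − 1)×1000 = (0.954651 − 1)×1000 = -45.349 permil
f_A = (δ_mix − δ_B)/(δ_A − δ_B) = (-8.56 − (-45.349))/(0.329 − (-45.349))
f_A = 36.789 / 45.679 = 0.8054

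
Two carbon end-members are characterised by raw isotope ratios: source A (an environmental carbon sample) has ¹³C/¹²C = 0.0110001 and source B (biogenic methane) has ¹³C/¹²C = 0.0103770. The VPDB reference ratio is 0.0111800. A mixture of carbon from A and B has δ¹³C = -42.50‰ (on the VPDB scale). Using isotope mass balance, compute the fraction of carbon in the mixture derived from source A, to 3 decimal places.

δ_A = (0.0110001/0.0111800 − 1)×1000 = (0.983909 − 1)×1000 = -16.091‰
δ_B = (0.0103770/0.0111800 − 1)×1000 = (0.928175 − 1)×1000 = -71.825‰
f_A = (δ_mix − δ_B)/(δ_A − δ_B) = (-42.50 − (-71.825))/(-16.091 − (-71.825))
f_A = 29.325 / 55.733 = 0.5262

0.526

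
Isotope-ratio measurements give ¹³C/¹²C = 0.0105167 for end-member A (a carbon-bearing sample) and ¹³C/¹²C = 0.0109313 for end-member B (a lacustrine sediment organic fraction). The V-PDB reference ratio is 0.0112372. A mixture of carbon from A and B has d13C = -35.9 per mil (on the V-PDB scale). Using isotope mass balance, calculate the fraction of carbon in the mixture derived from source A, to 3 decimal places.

δ_A = (0.0105167/0.0112372 − 1)×1000 = (0.935883 − 1)×1000 = -64.117 per mil
δ_B = (0.0109313/0.0112372 − 1)×1000 = (0.972778 − 1)×1000 = -27.222 per mil
f_A = (δ_mix − δ_B)/(δ_A − δ_B) = (-35.9 − (-27.222))/(-64.117 − (-27.222))
f_A = -8.678 / -36.895 = 0.2352

0.235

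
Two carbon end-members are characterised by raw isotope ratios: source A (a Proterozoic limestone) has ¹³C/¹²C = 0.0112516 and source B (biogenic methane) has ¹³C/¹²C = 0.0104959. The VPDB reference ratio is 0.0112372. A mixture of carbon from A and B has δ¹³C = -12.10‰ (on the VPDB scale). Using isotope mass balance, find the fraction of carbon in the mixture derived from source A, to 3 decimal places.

δ_A = (0.0112516/0.0112372 − 1)×1000 = (1.001281 − 1)×1000 = 1.281‰
δ_B = (0.0104959/0.0112372 − 1)×1000 = (0.934032 − 1)×1000 = -65.968‰
f_A = (δ_mix − δ_B)/(δ_A − δ_B) = (-12.10 − (-65.968))/(1.281 − (-65.968))
f_A = 53.868 / 67.250 = 0.8010

0.801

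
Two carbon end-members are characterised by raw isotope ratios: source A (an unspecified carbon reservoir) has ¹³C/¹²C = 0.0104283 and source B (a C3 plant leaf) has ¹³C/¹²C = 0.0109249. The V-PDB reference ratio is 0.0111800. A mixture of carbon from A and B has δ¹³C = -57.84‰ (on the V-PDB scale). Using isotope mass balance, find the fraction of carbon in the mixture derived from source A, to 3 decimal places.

0.788

δ_A = (0.0104283/0.0111800 − 1)×1000 = (0.932764 − 1)×1000 = -67.236‰
δ_B = (0.0109249/0.0111800 − 1)×1000 = (0.977182 − 1)×1000 = -22.818‰
f_A = (δ_mix − δ_B)/(δ_A − δ_B) = (-57.84 − (-22.818))/(-67.236 − (-22.818))
f_A = -35.022 / -44.419 = 0.7885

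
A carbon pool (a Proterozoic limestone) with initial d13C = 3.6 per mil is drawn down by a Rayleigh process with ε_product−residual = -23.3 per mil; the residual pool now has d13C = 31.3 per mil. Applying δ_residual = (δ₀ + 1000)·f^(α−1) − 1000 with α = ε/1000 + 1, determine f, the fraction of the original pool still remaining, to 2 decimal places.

0.31

α − 1 = ε/1000 = -0.0233
(δ_res + 1000)/(δ₀ + 1000) = (31.3 + 1000)/(3.6 + 1000) = 1031.3/1003.6 = 1.027601
f = 1.027601^(1/-0.0233) = exp(ln(1.027601)/-0.0233) = exp(0.02723/-0.0233)
f = exp(-1.1685) = 0.3108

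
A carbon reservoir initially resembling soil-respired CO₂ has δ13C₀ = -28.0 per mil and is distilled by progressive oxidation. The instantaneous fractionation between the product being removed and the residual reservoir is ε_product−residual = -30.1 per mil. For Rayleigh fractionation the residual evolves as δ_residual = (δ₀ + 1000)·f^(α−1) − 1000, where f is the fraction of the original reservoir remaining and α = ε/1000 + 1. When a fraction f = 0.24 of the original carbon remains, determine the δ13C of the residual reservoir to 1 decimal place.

Rayleigh residual: δ_res = (δ₀ + 1000)·f^(α−1) − 1000
α = ε/1000 + 1 = 0.96990, so α − 1 = -0.03010
f^(α−1) = 0.24^(-0.03010) = 1.043892
δ_res = (-28.0 + 1000) × 1.043892 − 1000 = 1014.663 − 1000 = 14.66 per mil

14.7 per mil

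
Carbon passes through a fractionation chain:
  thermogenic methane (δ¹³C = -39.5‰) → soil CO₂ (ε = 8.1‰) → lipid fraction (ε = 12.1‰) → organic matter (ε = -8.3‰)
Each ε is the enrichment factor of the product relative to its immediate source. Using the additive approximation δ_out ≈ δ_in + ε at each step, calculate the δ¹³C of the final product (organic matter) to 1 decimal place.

step 1: δ ≈ -39.5 + (8.1) = -31.4‰
step 2: δ ≈ -31.4 + (12.1) = -19.3‰
step 3: δ ≈ -19.3 + (-8.3) = -27.6‰

-27.6‰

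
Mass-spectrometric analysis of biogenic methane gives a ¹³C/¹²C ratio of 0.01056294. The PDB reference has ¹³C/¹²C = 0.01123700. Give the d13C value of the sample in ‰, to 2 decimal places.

d13C = (R_sample / R_standard − 1) × 1000
R_sample / R_standard = 0.01056294 / 0.01123700 = 0.940014
d13C = (0.940014 − 1) × 1000 = -59.986‰

-59.99‰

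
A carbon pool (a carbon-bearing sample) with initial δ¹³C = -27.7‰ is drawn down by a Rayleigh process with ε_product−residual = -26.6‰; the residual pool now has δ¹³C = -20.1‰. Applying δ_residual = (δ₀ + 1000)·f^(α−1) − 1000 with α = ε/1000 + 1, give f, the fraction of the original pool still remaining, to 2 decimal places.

α − 1 = ε/1000 = -0.0266
(δ_res + 1000)/(δ₀ + 1000) = (-20.1 + 1000)/(-27.7 + 1000) = 979.9/972.3 = 1.007817
f = 1.007817^(1/-0.0266) = exp(ln(1.007817)/-0.0266) = exp(0.00779/-0.0266)
f = exp(-0.2927) = 0.7462

0.75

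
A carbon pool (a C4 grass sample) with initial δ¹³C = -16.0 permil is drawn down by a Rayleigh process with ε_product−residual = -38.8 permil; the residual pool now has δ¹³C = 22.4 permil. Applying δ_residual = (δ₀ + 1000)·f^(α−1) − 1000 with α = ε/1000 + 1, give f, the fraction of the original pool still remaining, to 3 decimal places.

0.373

α − 1 = ε/1000 = -0.0388
(δ_res + 1000)/(δ₀ + 1000) = (22.4 + 1000)/(-16.0 + 1000) = 1022.4/984.0 = 1.039024
f = 1.039024^(1/-0.0388) = exp(ln(1.039024)/-0.0388) = exp(0.03828/-0.0388)
f = exp(-0.9867) = 0.3728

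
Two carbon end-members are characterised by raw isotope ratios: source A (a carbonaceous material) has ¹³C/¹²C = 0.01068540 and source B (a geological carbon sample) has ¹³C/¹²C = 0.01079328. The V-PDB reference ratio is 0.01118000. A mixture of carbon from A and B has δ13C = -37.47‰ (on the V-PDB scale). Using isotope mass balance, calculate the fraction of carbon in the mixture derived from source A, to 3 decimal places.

δ_A = (0.01068540/0.01118000 − 1)×1000 = (0.955760 − 1)×1000 = -44.240‰
δ_B = (0.01079328/0.01118000 − 1)×1000 = (0.965410 − 1)×1000 = -34.590‰
f_A = (δ_mix − δ_B)/(δ_A − δ_B) = (-37.47 − (-34.590))/(-44.240 − (-34.590))
f_A = -2.880 / -9.649 = 0.2984

0.298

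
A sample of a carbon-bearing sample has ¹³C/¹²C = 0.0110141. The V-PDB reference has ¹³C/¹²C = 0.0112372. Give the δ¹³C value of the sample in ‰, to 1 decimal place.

δ¹³C = (R_sample / R_standard − 1) × 1000
R_sample / R_standard = 0.0110141 / 0.0112372 = 0.980146
δ¹³C = (0.980146 − 1) × 1000 = -19.85‰

-19.9‰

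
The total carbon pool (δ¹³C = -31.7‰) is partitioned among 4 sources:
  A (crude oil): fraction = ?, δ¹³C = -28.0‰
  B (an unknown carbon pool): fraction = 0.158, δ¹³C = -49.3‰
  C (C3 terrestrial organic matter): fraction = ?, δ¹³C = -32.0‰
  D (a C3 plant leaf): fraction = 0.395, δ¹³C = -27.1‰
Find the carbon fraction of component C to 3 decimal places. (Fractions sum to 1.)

Let f_C and f_A be the unknown fractions; fractions sum to 1 so f_C + f_A = 0.447.
Mass balance: Σ fᵢ·δᵢ = δ_bulk ⇒ f_C·(-32.0) + f_A·(-28.0) = -31.7 − (-18.494) = -13.206
Substitute f_A = 0.447 − f_C:
f_C·(-32.0 − -28.0) = -13.206 − 0.447×(-28.0) = -0.690
f_C = -0.690 / -4.0 = 0.1725

0.173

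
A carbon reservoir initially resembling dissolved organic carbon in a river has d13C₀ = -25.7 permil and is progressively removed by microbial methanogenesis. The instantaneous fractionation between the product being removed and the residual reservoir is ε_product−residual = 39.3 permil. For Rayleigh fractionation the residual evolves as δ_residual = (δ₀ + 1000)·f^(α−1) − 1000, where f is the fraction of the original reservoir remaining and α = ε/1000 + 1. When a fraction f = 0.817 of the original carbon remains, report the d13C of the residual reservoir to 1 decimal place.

Rayleigh residual: δ_res = (δ₀ + 1000)·f^(α−1) − 1000
α = ε/1000 + 1 = 1.03930, so α − 1 = 0.03930
f^(α−1) = 0.817^(0.03930) = 0.992088
δ_res = (-25.7 + 1000) × 0.992088 − 1000 = 966.592 − 1000 = -33.41 permil

-33.4 permil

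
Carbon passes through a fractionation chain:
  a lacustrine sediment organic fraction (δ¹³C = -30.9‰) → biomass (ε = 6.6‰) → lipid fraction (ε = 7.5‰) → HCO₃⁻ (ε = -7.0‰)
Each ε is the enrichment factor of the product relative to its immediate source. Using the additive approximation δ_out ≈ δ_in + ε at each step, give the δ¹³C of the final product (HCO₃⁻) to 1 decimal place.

-23.8‰

step 1: δ ≈ -30.9 + (6.6) = -24.3‰
step 2: δ ≈ -24.3 + (7.5) = -16.8‰
step 3: δ ≈ -16.8 + (-7.0) = -23.8‰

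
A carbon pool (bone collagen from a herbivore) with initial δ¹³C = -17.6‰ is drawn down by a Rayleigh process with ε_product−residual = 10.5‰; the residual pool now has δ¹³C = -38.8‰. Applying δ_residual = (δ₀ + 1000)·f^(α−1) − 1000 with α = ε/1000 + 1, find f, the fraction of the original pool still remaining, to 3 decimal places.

α − 1 = ε/1000 = 0.0105
(δ_res + 1000)/(δ₀ + 1000) = (-38.8 + 1000)/(-17.6 + 1000) = 961.2/982.4 = 0.978420
f = 0.978420^(1/0.0105) = exp(ln(0.978420)/0.0105) = exp(-0.02182/0.0105)
f = exp(-2.0777) = 0.1252

0.125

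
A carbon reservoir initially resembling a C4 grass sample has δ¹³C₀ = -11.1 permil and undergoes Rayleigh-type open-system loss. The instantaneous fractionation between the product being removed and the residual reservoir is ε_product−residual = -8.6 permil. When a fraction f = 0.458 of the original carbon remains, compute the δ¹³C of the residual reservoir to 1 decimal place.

-4.4 permil

Rayleigh residual: δ_res = (δ₀ + 1000)·f^(α−1) − 1000
α = ε/1000 + 1 = 0.99140, so α − 1 = -0.00860
f^(α−1) = 0.458^(-0.00860) = 1.006738
δ_res = (-11.1 + 1000) × 1.006738 − 1000 = 995.563 − 1000 = -4.44 permil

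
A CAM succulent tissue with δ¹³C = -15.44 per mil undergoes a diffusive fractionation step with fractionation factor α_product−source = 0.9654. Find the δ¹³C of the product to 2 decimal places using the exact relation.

-49.51 per mil

δ_product = (δ_source + 1000)·α − 1000
δ_product = (-15.44 + 1000) × 0.9654 − 1000
δ_product = 950.494 − 1000 = -49.506 per mil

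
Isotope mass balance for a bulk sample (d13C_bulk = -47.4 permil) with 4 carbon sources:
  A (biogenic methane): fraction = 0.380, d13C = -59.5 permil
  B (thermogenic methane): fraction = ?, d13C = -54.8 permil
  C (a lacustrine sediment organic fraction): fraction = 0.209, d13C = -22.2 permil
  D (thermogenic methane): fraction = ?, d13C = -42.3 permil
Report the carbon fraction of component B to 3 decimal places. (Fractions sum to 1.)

Let f_B and f_D be the unknown fractions; fractions sum to 1 so f_B + f_D = 0.411.
Mass balance: Σ fᵢ·δᵢ = δ_bulk ⇒ f_B·(-54.8) + f_D·(-42.3) = -47.4 − (-27.250) = -20.150
Substitute f_D = 0.411 − f_B:
f_B·(-54.8 − -42.3) = -20.150 − 0.411×(-42.3) = -2.765
f_B = -2.765 / -12.5 = 0.2212

0.221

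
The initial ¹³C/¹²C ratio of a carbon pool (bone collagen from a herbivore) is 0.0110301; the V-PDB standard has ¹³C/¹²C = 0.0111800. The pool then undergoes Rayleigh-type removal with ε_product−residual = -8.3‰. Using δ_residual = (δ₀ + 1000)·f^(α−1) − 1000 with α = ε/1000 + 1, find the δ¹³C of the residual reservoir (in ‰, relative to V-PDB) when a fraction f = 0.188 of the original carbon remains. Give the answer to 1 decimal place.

δ₀ = (0.0110301/0.0111800 − 1)×1000 = (0.986592 − 1)×1000 = -13.408‰
α − 1 = ε/1000 = -0.0083
f^(α−1) = 0.188^(-0.0083) = 1.013969
δ_res = (-13.408 + 1000) × 1.013969 − 1000 = 1000.373 − 1000 = 0.37‰

0.4‰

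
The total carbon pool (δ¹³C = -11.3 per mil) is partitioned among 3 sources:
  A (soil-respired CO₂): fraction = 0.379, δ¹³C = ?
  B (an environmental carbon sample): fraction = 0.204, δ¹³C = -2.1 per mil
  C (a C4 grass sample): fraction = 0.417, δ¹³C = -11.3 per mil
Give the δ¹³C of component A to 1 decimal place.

-16.3 per mil

Isotope mass balance: δ_bulk = Σ fᵢ·δᵢ.
-11.3 = 0.379×δ_A + 0.204×(-2.1) + 0.417×(-11.3)
0.379·δ_A = -11.3 − (-5.141) = -6.160
δ_A = -6.160 / 0.379 = -16.25 per mil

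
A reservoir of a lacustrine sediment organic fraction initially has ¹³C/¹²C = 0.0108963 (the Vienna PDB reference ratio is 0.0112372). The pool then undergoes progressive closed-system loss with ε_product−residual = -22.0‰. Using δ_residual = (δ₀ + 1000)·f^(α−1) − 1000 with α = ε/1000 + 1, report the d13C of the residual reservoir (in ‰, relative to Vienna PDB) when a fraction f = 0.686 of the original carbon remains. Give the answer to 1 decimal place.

-22.3‰

δ₀ = (0.0108963/0.0112372 − 1)×1000 = (0.969663 − 1)×1000 = -30.337‰
α − 1 = ε/1000 = -0.0220
f^(α−1) = 0.686^(-0.0220) = 1.008326
δ_res = (-30.337 + 1000) × 1.008326 − 1000 = 977.736 − 1000 = -22.26‰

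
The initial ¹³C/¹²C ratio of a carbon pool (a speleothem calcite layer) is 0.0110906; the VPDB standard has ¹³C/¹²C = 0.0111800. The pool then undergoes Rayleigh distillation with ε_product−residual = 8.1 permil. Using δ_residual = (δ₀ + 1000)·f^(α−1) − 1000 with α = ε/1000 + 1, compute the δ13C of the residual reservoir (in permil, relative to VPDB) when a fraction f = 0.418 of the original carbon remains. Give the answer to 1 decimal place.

δ₀ = (0.0110906/0.0111800 − 1)×1000 = (0.992004 − 1)×1000 = -7.996 permil
α − 1 = ε/1000 = 0.0081
f^(α−1) = 0.418^(0.0081) = 0.992959
δ_res = (-7.996 + 1000) × 0.992959 − 1000 = 985.019 − 1000 = -14.98 permil

-15.0 permil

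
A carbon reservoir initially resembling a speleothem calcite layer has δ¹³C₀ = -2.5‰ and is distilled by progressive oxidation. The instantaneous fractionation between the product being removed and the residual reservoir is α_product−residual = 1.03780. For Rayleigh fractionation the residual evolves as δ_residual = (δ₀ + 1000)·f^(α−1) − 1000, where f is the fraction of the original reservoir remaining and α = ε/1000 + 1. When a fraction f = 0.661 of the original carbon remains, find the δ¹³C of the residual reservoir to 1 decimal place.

Rayleigh residual: δ_res = (δ₀ + 1000)·f^(α−1) − 1000
α − 1 = 0.03780
f^(α−1) = 0.661^(0.03780) = 0.984473
δ_res = (-2.5 + 1000) × 0.984473 − 1000 = 982.011 − 1000 = -17.99‰

-18.0‰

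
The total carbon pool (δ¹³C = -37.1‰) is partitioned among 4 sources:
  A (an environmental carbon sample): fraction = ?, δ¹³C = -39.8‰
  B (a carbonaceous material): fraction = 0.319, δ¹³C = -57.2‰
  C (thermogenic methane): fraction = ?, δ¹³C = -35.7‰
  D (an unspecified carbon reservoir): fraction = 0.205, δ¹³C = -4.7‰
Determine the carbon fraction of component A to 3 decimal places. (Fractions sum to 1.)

Let f_A and f_C be the unknown fractions; fractions sum to 1 so f_A + f_C = 0.476.
Mass balance: Σ fᵢ·δᵢ = δ_bulk ⇒ f_A·(-39.8) + f_C·(-35.7) = -37.1 − (-19.210) = -17.890
Substitute f_C = 0.476 − f_A:
f_A·(-39.8 − -35.7) = -17.890 − 0.476×(-35.7) = -0.896
f_A = -0.896 / -4.1 = 0.2187

0.219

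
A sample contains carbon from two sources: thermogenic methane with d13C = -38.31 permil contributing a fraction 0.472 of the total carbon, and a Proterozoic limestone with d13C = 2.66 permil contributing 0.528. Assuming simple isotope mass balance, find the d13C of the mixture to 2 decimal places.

-16.68 permil

δ_mix = f_A·δ_A + f_B·δ_B
δ_mix = 0.472 × (-38.31) + 0.528 × (2.66)
δ_mix = -18.082 + 1.404 = -16.678 permil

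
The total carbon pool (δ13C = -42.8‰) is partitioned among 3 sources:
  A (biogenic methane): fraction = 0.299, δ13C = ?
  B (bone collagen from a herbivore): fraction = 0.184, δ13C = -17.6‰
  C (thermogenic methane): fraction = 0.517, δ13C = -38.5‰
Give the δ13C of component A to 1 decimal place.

-65.7‰

Isotope mass balance: δ_bulk = Σ fᵢ·δᵢ.
-42.8 = 0.299×δ_A + 0.184×(-17.6) + 0.517×(-38.5)
0.299·δ_A = -42.8 − (-23.143) = -19.657
δ_A = -19.657 / 0.299 = -65.74‰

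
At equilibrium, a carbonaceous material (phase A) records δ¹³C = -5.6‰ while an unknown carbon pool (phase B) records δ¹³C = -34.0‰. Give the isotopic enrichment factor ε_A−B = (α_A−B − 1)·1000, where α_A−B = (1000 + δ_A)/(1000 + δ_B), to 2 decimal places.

α_A−B = (1000 + -5.6) / (1000 + -34.0) = 994.4 / 966.0 = 1.029400
ε_A−B = (1.029400 − 1) × 1000 = 29.400‰
(The approximation ε ≈ δ_A − δ_B would give 28.4‰.)

29.40‰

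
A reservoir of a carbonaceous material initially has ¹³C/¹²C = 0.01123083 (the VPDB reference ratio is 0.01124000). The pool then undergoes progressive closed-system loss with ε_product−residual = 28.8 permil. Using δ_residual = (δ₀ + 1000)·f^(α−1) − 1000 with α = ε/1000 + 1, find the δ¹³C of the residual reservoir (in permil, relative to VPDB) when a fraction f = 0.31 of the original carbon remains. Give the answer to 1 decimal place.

-34.0 permil

δ₀ = (0.01123083/0.01124000 − 1)×1000 = (0.999184 − 1)×1000 = -0.816 permil
α − 1 = ε/1000 = 0.0288
f^(α−1) = 0.31^(0.0288) = 0.966832
δ_res = (-0.816 + 1000) × 0.966832 − 1000 = 966.044 − 1000 = -33.96 permil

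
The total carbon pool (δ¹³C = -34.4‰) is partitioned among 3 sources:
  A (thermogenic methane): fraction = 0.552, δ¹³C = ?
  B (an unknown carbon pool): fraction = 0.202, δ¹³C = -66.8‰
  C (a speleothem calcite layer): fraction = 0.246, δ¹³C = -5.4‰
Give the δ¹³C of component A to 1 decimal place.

Isotope mass balance: δ_bulk = Σ fᵢ·δᵢ.
-34.4 = 0.552×δ_A + 0.202×(-66.8) + 0.246×(-5.4)
0.552·δ_A = -34.4 − (-14.822) = -19.578
δ_A = -19.578 / 0.552 = -35.47‰

-35.5‰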